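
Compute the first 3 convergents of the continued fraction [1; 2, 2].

Using the convergent recurrence p_i = a_i*p_{i-1} + p_{i-2}, q_i = a_i*q_{i-1} + q_{i-2} with p_{-2}=0, p_{-1}=1, q_{-2}=1, q_{-1}=0:
  i=0: a_0=1, p_0 = 1*1 + 0 = 1, q_0 = 1*0 + 1 = 1.
  i=1: a_1=2, p_1 = 2*1 + 1 = 3, q_1 = 2*1 + 0 = 2.
  i=2: a_2=2, p_2 = 2*3 + 1 = 7, q_2 = 2*2 + 1 = 5.

1/1, 3/2, 7/5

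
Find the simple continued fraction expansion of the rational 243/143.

Run the Euclidean algorithm on 243 and 143; the successive quotients are the partial quotients a_0, a_1, ... (each step inverts the fractional part left over by the previous one):
  243 = 1*143 + 100, so a_0 = 1.
  143 = 1*100 + 43, so a_1 = 1.
  100 = 2*43 + 14, so a_2 = 2.
  43 = 3*14 + 1, so a_3 = 3.
  14 = 14*1 + 0, so a_4 = 14.
The remainder reaches 0 after 5 divisions, so the expansion has 5 partial quotients, read off in order.

[1; 1, 2, 3, 14]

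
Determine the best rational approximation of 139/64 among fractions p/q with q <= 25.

Expand x = 139/64 as a continued fraction with the Euclidean algorithm:
  139 = 2*64 + 11, so a_0 = 2.
  64 = 5*11 + 9, so a_1 = 5.
  11 = 1*9 + 2, so a_2 = 1.
  9 = 4*2 + 1, so a_3 = 4.
  2 = 2*1 + 0, so a_4 = 2.
so x = [2; 5, 1, 4, 2].
Convergents (p_i = a_i*p_{i-1} + p_{i-2}, q_i = a_i*q_{i-1} + q_{i-2} with p_{-2}=0, p_{-1}=1, q_{-2}=1, q_{-1}=0), until the denominator exceeds 25:
  i=0: a_0=2, p_0 = 2*1 + 0 = 2, q_0 = 2*0 + 1 = 1.
  i=1: a_1=5, p_1 = 5*2 + 1 = 11, q_1 = 5*1 + 0 = 5.
  i=2: a_2=1, p_2 = 1*11 + 2 = 13, q_2 = 1*5 + 1 = 6.
  i=3: a_3=4, p_3 = 4*13 + 11 = 63, q_3 = 4*6 + 5 = 29.
q_3 = 29 > 25, so the last convergent with denominator <= 25 is p_2/q_2 = 13/6.
The closest fraction with denominator <= 25 is either p_2/q_2 or the intermediate fraction (k*p_2 + p_1)/(k*q_2 + q_1) with the largest k >= 1 whose denominator stays <= 25; these approach x as k grows, and every other convergent or intermediate fraction in range is farther away.
Largest k: floor((25 - q_1)/q_2) = floor((25 - 5)/6) = 3.
That gives (3*13 + 11)/(3*6 + 5) = 50/23.
Compare the errors: |x - 13/6| = |139*6 - 13*64|/(64*6) = 2/384, and |x - 50/23| = |139*23 - 50*64|/(64*23) = 3/1472.
Cross-multiplying, 3*384 = 1152 < 2944 = 2*1472, so 3/1472 is smaller: the intermediate fraction 50/23 is closer to x than 13/6.

50/23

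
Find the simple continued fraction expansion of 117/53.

[2; 4, 1, 4, 2]

Run the Euclidean algorithm on 117 and 53; the successive quotients are the partial quotients a_0, a_1, ... (each step inverts the fractional part left over by the previous one):
  117 = 2*53 + 11, so a_0 = 2.
  53 = 4*11 + 9, so a_1 = 4.
  11 = 1*9 + 2, so a_2 = 1.
  9 = 4*2 + 1, so a_3 = 4.
  2 = 2*1 + 0, so a_4 = 2.
The remainder reaches 0 after 5 divisions, so the expansion has 5 partial quotients, read off in order.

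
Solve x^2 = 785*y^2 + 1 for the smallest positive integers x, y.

First expand sqrt(785) as a continued fraction. With x_i = (sqrt(785) + m_i)/d_i and (m_0, d_0) = (0, 1): a_0 = floor(sqrt(785)) = 28, since 28^2 = 784 <= 785 < 841 = 29^2.
Iterate m_{i+1} = d_i*a_i - m_i, d_{i+1} = (785 - m_{i+1}^2)/d_i, a_{i+1} = floor((a_0 + m_{i+1})/d_{i+1}):
  m_1 = 1*28 - 0 = 28, d_1 = (785 - 28^2)/1 = 1/1 = 1, a_1 = floor((28 + 28)/1) = 56.
  m_2 = 1*56 - 28 = 28, d_2 = (785 - 28^2)/1 = 1/1 = 1: (m_2, d_2) = (m_1, d_1) = (28, 1), so from here the quotient a_1 repeats; the period length is 1.
So sqrt(785) = [28; (56)] with period length k = 1.
k is odd, so (p_{k-1}, q_{k-1}) only solves x^2 - 785y^2 = -1 and the fundamental solution of x^2 - 785y^2 = 1 is (p_{2k-1}, q_{2k-1}) = (p_1, q_1); compute convergents through index 1, running through the period twice.
Convergents (p_i = a_i*p_{i-1} + p_{i-2}, q_i = a_i*q_{i-1} + q_{i-2} with p_{-2}=0, p_{-1}=1, q_{-2}=1, q_{-1}=0):
  i=0: a_0=28, p_0 = 28*1 + 0 = 28, q_0 = 28*0 + 1 = 1.
  i=1: a_1=56, p_1 = 56*28 + 1 = 1569, q_1 = 56*1 + 0 = 56.
Indeed p_0^2 - 785*q_0^2 = 784 - 785 = -1, not +1.
Check: 1569^2 - 785*56^2 = 2461761 - 2461760 = 1, so (x, y) = (1569, 56) solves the equation, and by the theorem it is the least positive solution.

(x, y) = (1569, 56)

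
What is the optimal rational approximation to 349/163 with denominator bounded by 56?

107/50

Expand x = 349/163 as a continued fraction with the Euclidean algorithm:
  349 = 2*163 + 23, so a_0 = 2.
  163 = 7*23 + 2, so a_1 = 7.
  23 = 11*2 + 1, so a_2 = 11.
  2 = 2*1 + 0, so a_3 = 2.
so x = [2; 7, 11, 2].
Convergents (p_i = a_i*p_{i-1} + p_{i-2}, q_i = a_i*q_{i-1} + q_{i-2} with p_{-2}=0, p_{-1}=1, q_{-2}=1, q_{-1}=0), until the denominator exceeds 56:
  i=0: a_0=2, p_0 = 2*1 + 0 = 2, q_0 = 2*0 + 1 = 1.
  i=1: a_1=7, p_1 = 7*2 + 1 = 15, q_1 = 7*1 + 0 = 7.
  i=2: a_2=11, p_2 = 11*15 + 2 = 167, q_2 = 11*7 + 1 = 78.
q_2 = 78 > 56, so the last convergent with denominator <= 56 is p_1/q_1 = 15/7.
The closest fraction with denominator <= 56 is either p_1/q_1 or the intermediate fraction (k*p_1 + p_0)/(k*q_1 + q_0) with the largest k >= 1 whose denominator stays <= 56; these approach x as k grows, and every other convergent or intermediate fraction in range is farther away.
Largest k: floor((56 - q_0)/q_1) = floor((56 - 1)/7) = 7.
That gives (7*15 + 2)/(7*7 + 1) = 107/50.
Compare the errors: |x - 15/7| = |349*7 - 15*163|/(163*7) = 2/1141, and |x - 107/50| = |349*50 - 107*163|/(163*50) = 9/8150.
Cross-multiplying, 9*1141 = 10269 < 16300 = 2*8150, so 9/8150 is smaller: the intermediate fraction 107/50 is closer to x than 15/7.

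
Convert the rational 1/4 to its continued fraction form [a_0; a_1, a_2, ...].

Run the Euclidean algorithm on 1 and 4; the successive quotients are the partial quotients a_0, a_1, ... (each step inverts the fractional part left over by the previous one):
  1 = 0*4 + 1, so a_0 = 0.
  4 = 4*1 + 0, so a_1 = 4.
The remainder reaches 0 after 2 divisions, so the expansion has 2 partial quotients, read off in order.

[0; 4]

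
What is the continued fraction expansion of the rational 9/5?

[1; 1, 4]

Run the Euclidean algorithm on 9 and 5; the successive quotients are the partial quotients a_0, a_1, ... (each step inverts the fractional part left over by the previous one):
  9 = 1*5 + 4, so a_0 = 1.
  5 = 1*4 + 1, so a_1 = 1.
  4 = 4*1 + 0, so a_2 = 4.
The remainder reaches 0 after 3 divisions, so the expansion has 3 partial quotients, read off in order.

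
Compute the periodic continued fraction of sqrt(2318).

[48; (6, 1, 6, 1, 1, 4, 1, 1, 6, 1, 6, 96)]

Write x_i = (sqrt(2318) + m_i)/d_i with (m_0, d_0) = (0, 1). a_0 = floor(sqrt(2318)) = 48, since 48^2 = 2304 <= 2318 < 2401 = 49^2.
Iterate m_{i+1} = d_i*a_i - m_i, d_{i+1} = (2318 - m_{i+1}^2)/d_i, a_{i+1} = floor((a_0 + m_{i+1})/d_{i+1}):
  m_1 = 1*48 - 0 = 48, d_1 = (2318 - 48^2)/1 = 14/1 = 14, a_1 = floor((48 + 48)/14) = 6.
  m_2 = 14*6 - 48 = 36, d_2 = (2318 - 36^2)/14 = 1022/14 = 73, a_2 = floor((48 + 36)/73) = 1.
  m_3 = 73*1 - 36 = 37, d_3 = (2318 - 37^2)/73 = 949/73 = 13, a_3 = floor((48 + 37)/13) = 6.
  m_4 = 13*6 - 37 = 41, d_4 = (2318 - 41^2)/13 = 637/13 = 49, a_4 = floor((48 + 41)/49) = 1.
  m_5 = 49*1 - 41 = 8, d_5 = (2318 - 8^2)/49 = 2254/49 = 46, a_5 = floor((48 + 8)/46) = 1.
  m_6 = 46*1 - 8 = 38, d_6 = (2318 - 38^2)/46 = 874/46 = 19, a_6 = floor((48 + 38)/19) = 4.
  m_7 = 19*4 - 38 = 38, d_7 = (2318 - 38^2)/19 = 874/19 = 46, a_7 = floor((48 + 38)/46) = 1.
  m_8 = 46*1 - 38 = 8, d_8 = (2318 - 8^2)/46 = 2254/46 = 49, a_8 = floor((48 + 8)/49) = 1.
  m_9 = 49*1 - 8 = 41, d_9 = (2318 - 41^2)/49 = 637/49 = 13, a_9 = floor((48 + 41)/13) = 6.
  m_10 = 13*6 - 41 = 37, d_10 = (2318 - 37^2)/13 = 949/13 = 73, a_10 = floor((48 + 37)/73) = 1.
  m_11 = 73*1 - 37 = 36, d_11 = (2318 - 36^2)/73 = 1022/73 = 14, a_11 = floor((48 + 36)/14) = 6.
  m_12 = 14*6 - 36 = 48, d_12 = (2318 - 48^2)/14 = 14/14 = 1, a_12 = floor((48 + 48)/1) = 96.
  m_13 = 1*96 - 48 = 48, d_13 = (2318 - 48^2)/1 = 14/1 = 14: (m_13, d_13) = (m_1, d_1) = (48, 14), so from here the quotients repeat a_1, ..., a_12; the period length is 12.
Hence the expansion of sqrt(2318) is a_0 = 48 followed by the repeating block 6, 1, 6, 1, 1, 4, 1, 1, 6, 1, 6, 96 (period 12).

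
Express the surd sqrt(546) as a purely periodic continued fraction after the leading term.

[23; (2, 1, 2, 1, 2, 46)]

Write x_i = (sqrt(546) + m_i)/d_i with (m_0, d_0) = (0, 1). a_0 = floor(sqrt(546)) = 23, since 23^2 = 529 <= 546 < 576 = 24^2.
Iterate m_{i+1} = d_i*a_i - m_i, d_{i+1} = (546 - m_{i+1}^2)/d_i, a_{i+1} = floor((a_0 + m_{i+1})/d_{i+1}):
  m_1 = 1*23 - 0 = 23, d_1 = (546 - 23^2)/1 = 17/1 = 17, a_1 = floor((23 + 23)/17) = 2.
  m_2 = 17*2 - 23 = 11, d_2 = (546 - 11^2)/17 = 425/17 = 25, a_2 = floor((23 + 11)/25) = 1.
  m_3 = 25*1 - 11 = 14, d_3 = (546 - 14^2)/25 = 350/25 = 14, a_3 = floor((23 + 14)/14) = 2.
  m_4 = 14*2 - 14 = 14, d_4 = (546 - 14^2)/14 = 350/14 = 25, a_4 = floor((23 + 14)/25) = 1.
  m_5 = 25*1 - 14 = 11, d_5 = (546 - 11^2)/25 = 425/25 = 17, a_5 = floor((23 + 11)/17) = 2.
  m_6 = 17*2 - 11 = 23, d_6 = (546 - 23^2)/17 = 17/17 = 1, a_6 = floor((23 + 23)/1) = 46.
  m_7 = 1*46 - 23 = 23, d_7 = (546 - 23^2)/1 = 17/1 = 17: (m_7, d_7) = (m_1, d_1) = (23, 17), so from here the quotients repeat a_1, ..., a_6; the period length is 6.
Hence the expansion of sqrt(546) is a_0 = 23 followed by the repeating block 2, 1, 2, 1, 2, 46 (period 6).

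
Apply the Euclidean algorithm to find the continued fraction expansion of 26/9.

[2; 1, 8]

Run the Euclidean algorithm on 26 and 9; the successive quotients are the partial quotients a_0, a_1, ... (each step inverts the fractional part left over by the previous one):
  26 = 2*9 + 8, so a_0 = 2.
  9 = 1*8 + 1, so a_1 = 1.
  8 = 8*1 + 0, so a_2 = 8.
The remainder reaches 0 after 3 divisions, so the expansion has 3 partial quotients, read off in order.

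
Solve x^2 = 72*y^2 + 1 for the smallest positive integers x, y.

(x, y) = (17, 2)

First expand sqrt(72) as a continued fraction. With x_i = (sqrt(72) + m_i)/d_i and (m_0, d_0) = (0, 1): a_0 = floor(sqrt(72)) = 8, since 8^2 = 64 <= 72 < 81 = 9^2.
Iterate m_{i+1} = d_i*a_i - m_i, d_{i+1} = (72 - m_{i+1}^2)/d_i, a_{i+1} = floor((a_0 + m_{i+1})/d_{i+1}):
  m_1 = 1*8 - 0 = 8, d_1 = (72 - 8^2)/1 = 8/1 = 8, a_1 = floor((8 + 8)/8) = 2.
  m_2 = 8*2 - 8 = 8, d_2 = (72 - 8^2)/8 = 8/8 = 1, a_2 = floor((8 + 8)/1) = 16.
  m_3 = 1*16 - 8 = 8, d_3 = (72 - 8^2)/1 = 8/1 = 8: (m_3, d_3) = (m_1, d_1) = (8, 8), so from here the quotients repeat a_1, a_2; the period length is 2.
So sqrt(72) = [8; (2, 16)] with period length k = 2.
k is even, so the fundamental solution of x^2 - 72y^2 = 1 is (p_{k-1}, q_{k-1}) = (p_1, q_1); compute convergents through index 1.
Convergents (p_i = a_i*p_{i-1} + p_{i-2}, q_i = a_i*q_{i-1} + q_{i-2} with p_{-2}=0, p_{-1}=1, q_{-2}=1, q_{-1}=0):
  i=0: a_0=8, p_0 = 8*1 + 0 = 8, q_0 = 8*0 + 1 = 1.
  i=1: a_1=2, p_1 = 2*8 + 1 = 17, q_1 = 2*1 + 0 = 2.
Check: 17^2 - 72*2^2 = 289 - 288 = 1, so (x, y) = (17, 2) solves the equation, and by the theorem it is the least positive solution.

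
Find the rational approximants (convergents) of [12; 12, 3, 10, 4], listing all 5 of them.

Using the convergent recurrence p_i = a_i*p_{i-1} + p_{i-2}, q_i = a_i*q_{i-1} + q_{i-2} with p_{-2}=0, p_{-1}=1, q_{-2}=1, q_{-1}=0:
  i=0: a_0=12, p_0 = 12*1 + 0 = 12, q_0 = 12*0 + 1 = 1.
  i=1: a_1=12, p_1 = 12*12 + 1 = 145, q_1 = 12*1 + 0 = 12.
  i=2: a_2=3, p_2 = 3*145 + 12 = 447, q_2 = 3*12 + 1 = 37.
  i=3: a_3=10, p_3 = 10*447 + 145 = 4615, q_3 = 10*37 + 12 = 382.
  i=4: a_4=4, p_4 = 4*4615 + 447 = 18907, q_4 = 4*382 + 37 = 1565.

12/1, 145/12, 447/37, 4615/382, 18907/1565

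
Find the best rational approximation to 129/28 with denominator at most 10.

Expand x = 129/28 as a continued fraction with the Euclidean algorithm:
  129 = 4*28 + 17, so a_0 = 4.
  28 = 1*17 + 11, so a_1 = 1.
  17 = 1*11 + 6, so a_2 = 1.
  11 = 1*6 + 5, so a_3 = 1.
  6 = 1*5 + 1, so a_4 = 1.
  5 = 5*1 + 0, so a_5 = 5.
so x = [4; 1, 1, 1, 1, 5].
Convergents (p_i = a_i*p_{i-1} + p_{i-2}, q_i = a_i*q_{i-1} + q_{i-2} with p_{-2}=0, p_{-1}=1, q_{-2}=1, q_{-1}=0), until the denominator exceeds 10:
  i=0: a_0=4, p_0 = 4*1 + 0 = 4, q_0 = 4*0 + 1 = 1.
  i=1: a_1=1, p_1 = 1*4 + 1 = 5, q_1 = 1*1 + 0 = 1.
  i=2: a_2=1, p_2 = 1*5 + 4 = 9, q_2 = 1*1 + 1 = 2.
  i=3: a_3=1, p_3 = 1*9 + 5 = 14, q_3 = 1*2 + 1 = 3.
  i=4: a_4=1, p_4 = 1*14 + 9 = 23, q_4 = 1*3 + 2 = 5.
  i=5: a_5=5, p_5 = 5*23 + 14 = 129, q_5 = 5*5 + 3 = 28.
q_5 = 28 > 10, so the last convergent with denominator <= 10 is p_4/q_4 = 23/5.
The closest fraction with denominator <= 10 is either p_4/q_4 or the intermediate fraction (k*p_4 + p_3)/(k*q_4 + q_3) with the largest k >= 1 whose denominator stays <= 10; these approach x as k grows, and every other convergent or intermediate fraction in range is farther away.
Largest k: floor((10 - q_3)/q_4) = floor((10 - 3)/5) = 1.
That gives (1*23 + 14)/(1*5 + 3) = 37/8.
Compare the errors: |x - 23/5| = |129*5 - 23*28|/(28*5) = 1/140, and |x - 37/8| = |129*8 - 37*28|/(28*8) = 4/224.
Cross-multiplying, 1*224 = 224 < 560 = 4*140, so 1/140 is smaller: the convergent 23/5 is closer to x than 37/8.

23/5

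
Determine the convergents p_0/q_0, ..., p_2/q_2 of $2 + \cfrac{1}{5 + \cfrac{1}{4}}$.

2/1, 11/5, 46/21

Using the convergent recurrence p_i = a_i*p_{i-1} + p_{i-2}, q_i = a_i*q_{i-1} + q_{i-2} with p_{-2}=0, p_{-1}=1, q_{-2}=1, q_{-1}=0:
  i=0: a_0=2, p_0 = 2*1 + 0 = 2, q_0 = 2*0 + 1 = 1.
  i=1: a_1=5, p_1 = 5*2 + 1 = 11, q_1 = 5*1 + 0 = 5.
  i=2: a_2=4, p_2 = 4*11 + 2 = 46, q_2 = 4*5 + 1 = 21.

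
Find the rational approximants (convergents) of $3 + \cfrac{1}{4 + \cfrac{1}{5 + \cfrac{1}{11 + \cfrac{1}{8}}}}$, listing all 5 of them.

3/1, 13/4, 68/21, 761/235, 6156/1901

Using the convergent recurrence p_i = a_i*p_{i-1} + p_{i-2}, q_i = a_i*q_{i-1} + q_{i-2} with p_{-2}=0, p_{-1}=1, q_{-2}=1, q_{-1}=0:
  i=0: a_0=3, p_0 = 3*1 + 0 = 3, q_0 = 3*0 + 1 = 1.
  i=1: a_1=4, p_1 = 4*3 + 1 = 13, q_1 = 4*1 + 0 = 4.
  i=2: a_2=5, p_2 = 5*13 + 3 = 68, q_2 = 5*4 + 1 = 21.
  i=3: a_3=11, p_3 = 11*68 + 13 = 761, q_3 = 11*21 + 4 = 235.
  i=4: a_4=8, p_4 = 8*761 + 68 = 6156, q_4 = 8*235 + 21 = 1901.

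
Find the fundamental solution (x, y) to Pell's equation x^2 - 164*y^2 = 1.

First expand sqrt(164) as a continued fraction. With x_i = (sqrt(164) + m_i)/d_i and (m_0, d_0) = (0, 1): a_0 = floor(sqrt(164)) = 12, since 12^2 = 144 <= 164 < 169 = 13^2.
Iterate m_{i+1} = d_i*a_i - m_i, d_{i+1} = (164 - m_{i+1}^2)/d_i, a_{i+1} = floor((a_0 + m_{i+1})/d_{i+1}):
  m_1 = 1*12 - 0 = 12, d_1 = (164 - 12^2)/1 = 20/1 = 20, a_1 = floor((12 + 12)/20) = 1.
  m_2 = 20*1 - 12 = 8, d_2 = (164 - 8^2)/20 = 100/20 = 5, a_2 = floor((12 + 8)/5) = 4.
  m_3 = 5*4 - 8 = 12, d_3 = (164 - 12^2)/5 = 20/5 = 4, a_3 = floor((12 + 12)/4) = 6.
  m_4 = 4*6 - 12 = 12, d_4 = (164 - 12^2)/4 = 20/4 = 5, a_4 = floor((12 + 12)/5) = 4.
  m_5 = 5*4 - 12 = 8, d_5 = (164 - 8^2)/5 = 100/5 = 20, a_5 = floor((12 + 8)/20) = 1.
  m_6 = 20*1 - 8 = 12, d_6 = (164 - 12^2)/20 = 20/20 = 1, a_6 = floor((12 + 12)/1) = 24.
  m_7 = 1*24 - 12 = 12, d_7 = (164 - 12^2)/1 = 20/1 = 20: (m_7, d_7) = (m_1, d_1) = (12, 20), so from here the quotients repeat a_1, ..., a_6; the period length is 6.
So sqrt(164) = [12; (1, 4, 6, 4, 1, 24)] with period length k = 6.
k is even, so the fundamental solution of x^2 - 164y^2 = 1 is (p_{k-1}, q_{k-1}) = (p_5, q_5); compute convergents through index 5.
Convergents (p_i = a_i*p_{i-1} + p_{i-2}, q_i = a_i*q_{i-1} + q_{i-2} with p_{-2}=0, p_{-1}=1, q_{-2}=1, q_{-1}=0):
  i=0: a_0=12, p_0 = 12*1 + 0 = 12, q_0 = 12*0 + 1 = 1.
  i=1: a_1=1, p_1 = 1*12 + 1 = 13, q_1 = 1*1 + 0 = 1.
  i=2: a_2=4, p_2 = 4*13 + 12 = 64, q_2 = 4*1 + 1 = 5.
  i=3: a_3=6, p_3 = 6*64 + 13 = 397, q_3 = 6*5 + 1 = 31.
  i=4: a_4=4, p_4 = 4*397 + 64 = 1652, q_4 = 4*31 + 5 = 129.
  i=5: a_5=1, p_5 = 1*1652 + 397 = 2049, q_5 = 1*129 + 31 = 160.
Check: 2049^2 - 164*160^2 = 4198401 - 4198400 = 1, so (x, y) = (2049, 160) solves the equation, and by the theorem it is the least positive solution.

(x, y) = (2049, 160)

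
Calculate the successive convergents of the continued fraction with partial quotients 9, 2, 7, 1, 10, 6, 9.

9/1, 19/2, 142/15, 161/17, 1752/185, 10673/1127, 97809/10328

Using the convergent recurrence p_i = a_i*p_{i-1} + p_{i-2}, q_i = a_i*q_{i-1} + q_{i-2} with p_{-2}=0, p_{-1}=1, q_{-2}=1, q_{-1}=0:
  i=0: a_0=9, p_0 = 9*1 + 0 = 9, q_0 = 9*0 + 1 = 1.
  i=1: a_1=2, p_1 = 2*9 + 1 = 19, q_1 = 2*1 + 0 = 2.
  i=2: a_2=7, p_2 = 7*19 + 9 = 142, q_2 = 7*2 + 1 = 15.
  i=3: a_3=1, p_3 = 1*142 + 19 = 161, q_3 = 1*15 + 2 = 17.
  i=4: a_4=10, p_4 = 10*161 + 142 = 1752, q_4 = 10*17 + 15 = 185.
  i=5: a_5=6, p_5 = 6*1752 + 161 = 10673, q_5 = 6*185 + 17 = 1127.
  i=6: a_6=9, p_6 = 9*10673 + 1752 = 97809, q_6 = 9*1127 + 185 = 10328.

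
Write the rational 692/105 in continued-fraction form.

Run the Euclidean algorithm on 692 and 105; the successive quotients are the partial quotients a_0, a_1, ... (each step inverts the fractional part left over by the previous one):
  692 = 6*105 + 62, so a_0 = 6.
  105 = 1*62 + 43, so a_1 = 1.
  62 = 1*43 + 19, so a_2 = 1.
  43 = 2*19 + 5, so a_3 = 2.
  19 = 3*5 + 4, so a_4 = 3.
  5 = 1*4 + 1, so a_5 = 1.
  4 = 4*1 + 0, so a_6 = 4.
The remainder reaches 0 after 7 divisions, so the expansion has 7 partial quotients, read off in order.

[6; 1, 1, 2, 3, 1, 4]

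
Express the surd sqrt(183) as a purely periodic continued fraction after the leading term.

[13; (1, 1, 8, 1, 1, 26)]

Write x_i = (sqrt(183) + m_i)/d_i with (m_0, d_0) = (0, 1). a_0 = floor(sqrt(183)) = 13, since 13^2 = 169 <= 183 < 196 = 14^2.
Iterate m_{i+1} = d_i*a_i - m_i, d_{i+1} = (183 - m_{i+1}^2)/d_i, a_{i+1} = floor((a_0 + m_{i+1})/d_{i+1}):
  m_1 = 1*13 - 0 = 13, d_1 = (183 - 13^2)/1 = 14/1 = 14, a_1 = floor((13 + 13)/14) = 1.
  m_2 = 14*1 - 13 = 1, d_2 = (183 - 1^2)/14 = 182/14 = 13, a_2 = floor((13 + 1)/13) = 1.
  m_3 = 13*1 - 1 = 12, d_3 = (183 - 12^2)/13 = 39/13 = 3, a_3 = floor((13 + 12)/3) = 8.
  m_4 = 3*8 - 12 = 12, d_4 = (183 - 12^2)/3 = 39/3 = 13, a_4 = floor((13 + 12)/13) = 1.
  m_5 = 13*1 - 12 = 1, d_5 = (183 - 1^2)/13 = 182/13 = 14, a_5 = floor((13 + 1)/14) = 1.
  m_6 = 14*1 - 1 = 13, d_6 = (183 - 13^2)/14 = 14/14 = 1, a_6 = floor((13 + 13)/1) = 26.
  m_7 = 1*26 - 13 = 13, d_7 = (183 - 13^2)/1 = 14/1 = 14: (m_7, d_7) = (m_1, d_1) = (13, 14), so from here the quotients repeat a_1, ..., a_6; the period length is 6.
Hence the expansion of sqrt(183) is a_0 = 13 followed by the repeating block 1, 1, 8, 1, 1, 26 (period 6).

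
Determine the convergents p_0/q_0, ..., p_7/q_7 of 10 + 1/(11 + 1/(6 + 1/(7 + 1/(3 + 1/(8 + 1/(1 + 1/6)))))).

Using the convergent recurrence p_i = a_i*p_{i-1} + p_{i-2}, q_i = a_i*q_{i-1} + q_{i-2} with p_{-2}=0, p_{-1}=1, q_{-2}=1, q_{-1}=0:
  i=0: a_0=10, p_0 = 10*1 + 0 = 10, q_0 = 10*0 + 1 = 1.
  i=1: a_1=11, p_1 = 11*10 + 1 = 111, q_1 = 11*1 + 0 = 11.
  i=2: a_2=6, p_2 = 6*111 + 10 = 676, q_2 = 6*11 + 1 = 67.
  i=3: a_3=7, p_3 = 7*676 + 111 = 4843, q_3 = 7*67 + 11 = 480.
  i=4: a_4=3, p_4 = 3*4843 + 676 = 15205, q_4 = 3*480 + 67 = 1507.
  i=5: a_5=8, p_5 = 8*15205 + 4843 = 126483, q_5 = 8*1507 + 480 = 12536.
  i=6: a_6=1, p_6 = 1*126483 + 15205 = 141688, q_6 = 1*12536 + 1507 = 14043.
  i=7: a_7=6, p_7 = 6*141688 + 126483 = 976611, q_7 = 6*14043 + 12536 = 96794.

10/1, 111/11, 676/67, 4843/480, 15205/1507, 126483/12536, 141688/14043, 976611/96794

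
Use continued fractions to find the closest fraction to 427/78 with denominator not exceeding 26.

Expand x = 427/78 as a continued fraction with the Euclidean algorithm:
  427 = 5*78 + 37, so a_0 = 5.
  78 = 2*37 + 4, so a_1 = 2.
  37 = 9*4 + 1, so a_2 = 9.
  4 = 4*1 + 0, so a_3 = 4.
so x = [5; 2, 9, 4].
Convergents (p_i = a_i*p_{i-1} + p_{i-2}, q_i = a_i*q_{i-1} + q_{i-2} with p_{-2}=0, p_{-1}=1, q_{-2}=1, q_{-1}=0), until the denominator exceeds 26:
  i=0: a_0=5, p_0 = 5*1 + 0 = 5, q_0 = 5*0 + 1 = 1.
  i=1: a_1=2, p_1 = 2*5 + 1 = 11, q_1 = 2*1 + 0 = 2.
  i=2: a_2=9, p_2 = 9*11 + 5 = 104, q_2 = 9*2 + 1 = 19.
  i=3: a_3=4, p_3 = 4*104 + 11 = 427, q_3 = 4*19 + 2 = 78.
q_3 = 78 > 26, so the last convergent with denominator <= 26 is p_2/q_2 = 104/19.
The closest fraction with denominator <= 26 is either p_2/q_2 or the intermediate fraction (k*p_2 + p_1)/(k*q_2 + q_1) with the largest k >= 1 whose denominator stays <= 26; these approach x as k grows, and every other convergent or intermediate fraction in range is farther away.
Largest k: floor((26 - q_1)/q_2) = floor((26 - 2)/19) = 1.
That gives (1*104 + 11)/(1*19 + 2) = 115/21.
Compare the errors: |x - 104/19| = |427*19 - 104*78|/(78*19) = 1/1482, and |x - 115/21| = |427*21 - 115*78|/(78*21) = 3/1638.
Cross-multiplying, 1*1638 = 1638 < 4446 = 3*1482, so 1/1482 is smaller: the convergent 104/19 is closer to x than 115/21.

104/19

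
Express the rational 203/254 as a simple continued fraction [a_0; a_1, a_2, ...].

[0; 1, 3, 1, 50]

Run the Euclidean algorithm on 203 and 254; the successive quotients are the partial quotients a_0, a_1, ... (each step inverts the fractional part left over by the previous one):
  203 = 0*254 + 203, so a_0 = 0.
  254 = 1*203 + 51, so a_1 = 1.
  203 = 3*51 + 50, so a_2 = 3.
  51 = 1*50 + 1, so a_3 = 1.
  50 = 50*1 + 0, so a_4 = 50.
The remainder reaches 0 after 5 divisions, so the expansion has 5 partial quotients, read off in order.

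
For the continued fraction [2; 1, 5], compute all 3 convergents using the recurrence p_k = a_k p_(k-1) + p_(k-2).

Using the convergent recurrence p_i = a_i*p_{i-1} + p_{i-2}, q_i = a_i*q_{i-1} + q_{i-2} with p_{-2}=0, p_{-1}=1, q_{-2}=1, q_{-1}=0:
  i=0: a_0=2, p_0 = 2*1 + 0 = 2, q_0 = 2*0 + 1 = 1.
  i=1: a_1=1, p_1 = 1*2 + 1 = 3, q_1 = 1*1 + 0 = 1.
  i=2: a_2=5, p_2 = 5*3 + 2 = 17, q_2 = 5*1 + 1 = 6.

2/1, 3/1, 17/6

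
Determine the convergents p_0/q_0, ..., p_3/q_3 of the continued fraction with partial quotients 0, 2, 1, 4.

0/1, 1/2, 1/3, 5/14

Using the convergent recurrence p_i = a_i*p_{i-1} + p_{i-2}, q_i = a_i*q_{i-1} + q_{i-2} with p_{-2}=0, p_{-1}=1, q_{-2}=1, q_{-1}=0:
  i=0: a_0=0, p_0 = 0*1 + 0 = 0, q_0 = 0*0 + 1 = 1.
  i=1: a_1=2, p_1 = 2*0 + 1 = 1, q_1 = 2*1 + 0 = 2.
  i=2: a_2=1, p_2 = 1*1 + 0 = 1, q_2 = 1*2 + 1 = 3.
  i=3: a_3=4, p_3 = 4*1 + 1 = 5, q_3 = 4*3 + 2 = 14.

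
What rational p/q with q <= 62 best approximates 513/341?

Expand x = 513/341 as a continued fraction with the Euclidean algorithm:
  513 = 1*341 + 172, so a_0 = 1.
  341 = 1*172 + 169, so a_1 = 1.
  172 = 1*169 + 3, so a_2 = 1.
  169 = 56*3 + 1, so a_3 = 56.
  3 = 3*1 + 0, so a_4 = 3.
so x = [1; 1, 1, 56, 3].
Convergents (p_i = a_i*p_{i-1} + p_{i-2}, q_i = a_i*q_{i-1} + q_{i-2} with p_{-2}=0, p_{-1}=1, q_{-2}=1, q_{-1}=0), until the denominator exceeds 62:
  i=0: a_0=1, p_0 = 1*1 + 0 = 1, q_0 = 1*0 + 1 = 1.
  i=1: a_1=1, p_1 = 1*1 + 1 = 2, q_1 = 1*1 + 0 = 1.
  i=2: a_2=1, p_2 = 1*2 + 1 = 3, q_2 = 1*1 + 1 = 2.
  i=3: a_3=56, p_3 = 56*3 + 2 = 170, q_3 = 56*2 + 1 = 113.
q_3 = 113 > 62, so the last convergent with denominator <= 62 is p_2/q_2 = 3/2.
The closest fraction with denominator <= 62 is either p_2/q_2 or the intermediate fraction (k*p_2 + p_1)/(k*q_2 + q_1) with the largest k >= 1 whose denominator stays <= 62; these approach x as k grows, and every other convergent or intermediate fraction in range is farther away.
Largest k: floor((62 - q_1)/q_2) = floor((62 - 1)/2) = 30.
That gives (30*3 + 2)/(30*2 + 1) = 92/61.
Compare the errors: |x - 3/2| = |513*2 - 3*341|/(341*2) = 3/682, and |x - 92/61| = |513*61 - 92*341|/(341*61) = 79/20801.
Cross-multiplying, 79*682 = 53878 < 62403 = 3*20801, so 79/20801 is smaller: the intermediate fraction 92/61 is closer to x than 3/2.

92/61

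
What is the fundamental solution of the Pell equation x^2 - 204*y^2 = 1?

(x, y) = (4999, 350)

First expand sqrt(204) as a continued fraction. With x_i = (sqrt(204) + m_i)/d_i and (m_0, d_0) = (0, 1): a_0 = floor(sqrt(204)) = 14, since 14^2 = 196 <= 204 < 225 = 15^2.
Iterate m_{i+1} = d_i*a_i - m_i, d_{i+1} = (204 - m_{i+1}^2)/d_i, a_{i+1} = floor((a_0 + m_{i+1})/d_{i+1}):
  m_1 = 1*14 - 0 = 14, d_1 = (204 - 14^2)/1 = 8/1 = 8, a_1 = floor((14 + 14)/8) = 3.
  m_2 = 8*3 - 14 = 10, d_2 = (204 - 10^2)/8 = 104/8 = 13, a_2 = floor((14 + 10)/13) = 1.
  m_3 = 13*1 - 10 = 3, d_3 = (204 - 3^2)/13 = 195/13 = 15, a_3 = floor((14 + 3)/15) = 1.
  m_4 = 15*1 - 3 = 12, d_4 = (204 - 12^2)/15 = 60/15 = 4, a_4 = floor((14 + 12)/4) = 6.
  m_5 = 4*6 - 12 = 12, d_5 = (204 - 12^2)/4 = 60/4 = 15, a_5 = floor((14 + 12)/15) = 1.
  m_6 = 15*1 - 12 = 3, d_6 = (204 - 3^2)/15 = 195/15 = 13, a_6 = floor((14 + 3)/13) = 1.
  m_7 = 13*1 - 3 = 10, d_7 = (204 - 10^2)/13 = 104/13 = 8, a_7 = floor((14 + 10)/8) = 3.
  m_8 = 8*3 - 10 = 14, d_8 = (204 - 14^2)/8 = 8/8 = 1, a_8 = floor((14 + 14)/1) = 28.
  m_9 = 1*28 - 14 = 14, d_9 = (204 - 14^2)/1 = 8/1 = 8: (m_9, d_9) = (m_1, d_1) = (14, 8), so from here the quotients repeat a_1, ..., a_8; the period length is 8.
So sqrt(204) = [14; (3, 1, 1, 6, 1, 1, 3, 28)] with period length k = 8.
k is even, so the fundamental solution of x^2 - 204y^2 = 1 is (p_{k-1}, q_{k-1}) = (p_7, q_7); compute convergents through index 7.
Convergents (p_i = a_i*p_{i-1} + p_{i-2}, q_i = a_i*q_{i-1} + q_{i-2} with p_{-2}=0, p_{-1}=1, q_{-2}=1, q_{-1}=0):
  i=0: a_0=14, p_0 = 14*1 + 0 = 14, q_0 = 14*0 + 1 = 1.
  i=1: a_1=3, p_1 = 3*14 + 1 = 43, q_1 = 3*1 + 0 = 3.
  i=2: a_2=1, p_2 = 1*43 + 14 = 57, q_2 = 1*3 + 1 = 4.
  i=3: a_3=1, p_3 = 1*57 + 43 = 100, q_3 = 1*4 + 3 = 7.
  i=4: a_4=6, p_4 = 6*100 + 57 = 657, q_4 = 6*7 + 4 = 46.
  i=5: a_5=1, p_5 = 1*657 + 100 = 757, q_5 = 1*46 + 7 = 53.
  i=6: a_6=1, p_6 = 1*757 + 657 = 1414, q_6 = 1*53 + 46 = 99.
  i=7: a_7=3, p_7 = 3*1414 + 757 = 4999, q_7 = 3*99 + 53 = 350.
Check: 4999^2 - 204*350^2 = 24990001 - 24990000 = 1, so (x, y) = (4999, 350) solves the equation, and by the theorem it is the least positive solution.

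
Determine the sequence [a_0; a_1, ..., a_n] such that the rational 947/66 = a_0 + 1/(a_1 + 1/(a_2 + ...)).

Run the Euclidean algorithm on 947 and 66; the successive quotients are the partial quotients a_0, a_1, ... (each step inverts the fractional part left over by the previous one):
  947 = 14*66 + 23, so a_0 = 14.
  66 = 2*23 + 20, so a_1 = 2.
  23 = 1*20 + 3, so a_2 = 1.
  20 = 6*3 + 2, so a_3 = 6.
  3 = 1*2 + 1, so a_4 = 1.
  2 = 2*1 + 0, so a_5 = 2.
The remainder reaches 0 after 6 divisions, so the expansion has 6 partial quotients, read off in order.

[14; 2, 1, 6, 1, 2]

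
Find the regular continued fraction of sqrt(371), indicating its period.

[19; (3, 1, 4, 1, 3, 38)]

Write x_i = (sqrt(371) + m_i)/d_i with (m_0, d_0) = (0, 1). a_0 = floor(sqrt(371)) = 19, since 19^2 = 361 <= 371 < 400 = 20^2.
Iterate m_{i+1} = d_i*a_i - m_i, d_{i+1} = (371 - m_{i+1}^2)/d_i, a_{i+1} = floor((a_0 + m_{i+1})/d_{i+1}):
  m_1 = 1*19 - 0 = 19, d_1 = (371 - 19^2)/1 = 10/1 = 10, a_1 = floor((19 + 19)/10) = 3.
  m_2 = 10*3 - 19 = 11, d_2 = (371 - 11^2)/10 = 250/10 = 25, a_2 = floor((19 + 11)/25) = 1.
  m_3 = 25*1 - 11 = 14, d_3 = (371 - 14^2)/25 = 175/25 = 7, a_3 = floor((19 + 14)/7) = 4.
  m_4 = 7*4 - 14 = 14, d_4 = (371 - 14^2)/7 = 175/7 = 25, a_4 = floor((19 + 14)/25) = 1.
  m_5 = 25*1 - 14 = 11, d_5 = (371 - 11^2)/25 = 250/25 = 10, a_5 = floor((19 + 11)/10) = 3.
  m_6 = 10*3 - 11 = 19, d_6 = (371 - 19^2)/10 = 10/10 = 1, a_6 = floor((19 + 19)/1) = 38.
  m_7 = 1*38 - 19 = 19, d_7 = (371 - 19^2)/1 = 10/1 = 10: (m_7, d_7) = (m_1, d_1) = (19, 10), so from here the quotients repeat a_1, ..., a_6; the period length is 6.
Hence the expansion of sqrt(371) is a_0 = 19 followed by the repeating block 3, 1, 4, 1, 3, 38 (period 6).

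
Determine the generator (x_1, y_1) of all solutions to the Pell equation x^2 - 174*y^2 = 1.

First expand sqrt(174) as a continued fraction. With x_i = (sqrt(174) + m_i)/d_i and (m_0, d_0) = (0, 1): a_0 = floor(sqrt(174)) = 13, since 13^2 = 169 <= 174 < 196 = 14^2.
Iterate m_{i+1} = d_i*a_i - m_i, d_{i+1} = (174 - m_{i+1}^2)/d_i, a_{i+1} = floor((a_0 + m_{i+1})/d_{i+1}):
  m_1 = 1*13 - 0 = 13, d_1 = (174 - 13^2)/1 = 5/1 = 5, a_1 = floor((13 + 13)/5) = 5.
  m_2 = 5*5 - 13 = 12, d_2 = (174 - 12^2)/5 = 30/5 = 6, a_2 = floor((13 + 12)/6) = 4.
  m_3 = 6*4 - 12 = 12, d_3 = (174 - 12^2)/6 = 30/6 = 5, a_3 = floor((13 + 12)/5) = 5.
  m_4 = 5*5 - 12 = 13, d_4 = (174 - 13^2)/5 = 5/5 = 1, a_4 = floor((13 + 13)/1) = 26.
  m_5 = 1*26 - 13 = 13, d_5 = (174 - 13^2)/1 = 5/1 = 5: (m_5, d_5) = (m_1, d_1) = (13, 5), so from here the quotients repeat a_1, ..., a_4; the period length is 4.
So sqrt(174) = [13; (5, 4, 5, 26)] with period length k = 4.
k is even, so the fundamental solution of x^2 - 174y^2 = 1 is (p_{k-1}, q_{k-1}) = (p_3, q_3); compute convergents through index 3.
Convergents (p_i = a_i*p_{i-1} + p_{i-2}, q_i = a_i*q_{i-1} + q_{i-2} with p_{-2}=0, p_{-1}=1, q_{-2}=1, q_{-1}=0):
  i=0: a_0=13, p_0 = 13*1 + 0 = 13, q_0 = 13*0 + 1 = 1.
  i=1: a_1=5, p_1 = 5*13 + 1 = 66, q_1 = 5*1 + 0 = 5.
  i=2: a_2=4, p_2 = 4*66 + 13 = 277, q_2 = 4*5 + 1 = 21.
  i=3: a_3=5, p_3 = 5*277 + 66 = 1451, q_3 = 5*21 + 5 = 110.
Check: 1451^2 - 174*110^2 = 2105401 - 2105400 = 1, so (x, y) = (1451, 110) solves the equation, and by the theorem it is the least positive solution.

(x, y) = (1451, 110)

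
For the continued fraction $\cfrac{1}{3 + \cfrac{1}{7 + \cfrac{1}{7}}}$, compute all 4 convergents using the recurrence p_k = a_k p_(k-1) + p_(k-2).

Using the convergent recurrence p_i = a_i*p_{i-1} + p_{i-2}, q_i = a_i*q_{i-1} + q_{i-2} with p_{-2}=0, p_{-1}=1, q_{-2}=1, q_{-1}=0:
  i=0: a_0=0, p_0 = 0*1 + 0 = 0, q_0 = 0*0 + 1 = 1.
  i=1: a_1=3, p_1 = 3*0 + 1 = 1, q_1 = 3*1 + 0 = 3.
  i=2: a_2=7, p_2 = 7*1 + 0 = 7, q_2 = 7*3 + 1 = 22.
  i=3: a_3=7, p_3 = 7*7 + 1 = 50, q_3 = 7*22 + 3 = 157.

0/1, 1/3, 7/22, 50/157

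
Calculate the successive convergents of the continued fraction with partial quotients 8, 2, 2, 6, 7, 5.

8/1, 17/2, 42/5, 269/32, 1925/229, 9894/1177

Using the convergent recurrence p_i = a_i*p_{i-1} + p_{i-2}, q_i = a_i*q_{i-1} + q_{i-2} with p_{-2}=0, p_{-1}=1, q_{-2}=1, q_{-1}=0:
  i=0: a_0=8, p_0 = 8*1 + 0 = 8, q_0 = 8*0 + 1 = 1.
  i=1: a_1=2, p_1 = 2*8 + 1 = 17, q_1 = 2*1 + 0 = 2.
  i=2: a_2=2, p_2 = 2*17 + 8 = 42, q_2 = 2*2 + 1 = 5.
  i=3: a_3=6, p_3 = 6*42 + 17 = 269, q_3 = 6*5 + 2 = 32.
  i=4: a_4=7, p_4 = 7*269 + 42 = 1925, q_4 = 7*32 + 5 = 229.
  i=5: a_5=5, p_5 = 5*1925 + 269 = 9894, q_5 = 5*229 + 32 = 1177.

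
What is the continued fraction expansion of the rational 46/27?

[1; 1, 2, 2, 1, 2]

Run the Euclidean algorithm on 46 and 27; the successive quotients are the partial quotients a_0, a_1, ... (each step inverts the fractional part left over by the previous one):
  46 = 1*27 + 19, so a_0 = 1.
  27 = 1*19 + 8, so a_1 = 1.
  19 = 2*8 + 3, so a_2 = 2.
  8 = 2*3 + 2, so a_3 = 2.
  3 = 1*2 + 1, so a_4 = 1.
  2 = 2*1 + 0, so a_5 = 2.
The remainder reaches 0 after 6 divisions, so the expansion has 6 partial quotients, read off in order.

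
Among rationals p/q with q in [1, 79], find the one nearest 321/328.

Expand x = 321/328 as a continued fraction with the Euclidean algorithm:
  321 = 0*328 + 321, so a_0 = 0.
  328 = 1*321 + 7, so a_1 = 1.
  321 = 45*7 + 6, so a_2 = 45.
  7 = 1*6 + 1, so a_3 = 1.
  6 = 6*1 + 0, so a_4 = 6.
so x = [0; 1, 45, 1, 6].
Convergents (p_i = a_i*p_{i-1} + p_{i-2}, q_i = a_i*q_{i-1} + q_{i-2} with p_{-2}=0, p_{-1}=1, q_{-2}=1, q_{-1}=0), until the denominator exceeds 79:
  i=0: a_0=0, p_0 = 0*1 + 0 = 0, q_0 = 0*0 + 1 = 1.
  i=1: a_1=1, p_1 = 1*0 + 1 = 1, q_1 = 1*1 + 0 = 1.
  i=2: a_2=45, p_2 = 45*1 + 0 = 45, q_2 = 45*1 + 1 = 46.
  i=3: a_3=1, p_3 = 1*45 + 1 = 46, q_3 = 1*46 + 1 = 47.
  i=4: a_4=6, p_4 = 6*46 + 45 = 321, q_4 = 6*47 + 46 = 328.
q_4 = 328 > 79, so the last convergent with denominator <= 79 is p_3/q_3 = 46/47.
The closest fraction with denominator <= 79 is either p_3/q_3 or the intermediate fraction (k*p_3 + p_2)/(k*q_3 + q_2) with the largest k >= 1 whose denominator stays <= 79; these approach x as k grows, and every other convergent or intermediate fraction in range is farther away.
Largest k: floor((79 - q_2)/q_3) = floor((79 - 46)/47) = 0.
Since k = 0, no intermediate fraction beyond p_3/q_3 has denominator <= 79, so the convergent 46/47 is the closest (its error is |321*47 - 46*328|/(328*47) = 1/15416).

46/47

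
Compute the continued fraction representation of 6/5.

[1; 5]

Run the Euclidean algorithm on 6 and 5; the successive quotients are the partial quotients a_0, a_1, ... (each step inverts the fractional part left over by the previous one):
  6 = 1*5 + 1, so a_0 = 1.
  5 = 5*1 + 0, so a_1 = 5.
The remainder reaches 0 after 2 divisions, so the expansion has 2 partial quotients, read off in order.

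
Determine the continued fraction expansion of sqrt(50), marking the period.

[7; (14)]

Write x_i = (sqrt(50) + m_i)/d_i with (m_0, d_0) = (0, 1). a_0 = floor(sqrt(50)) = 7, since 7^2 = 49 <= 50 < 64 = 8^2.
Iterate m_{i+1} = d_i*a_i - m_i, d_{i+1} = (50 - m_{i+1}^2)/d_i, a_{i+1} = floor((a_0 + m_{i+1})/d_{i+1}):
  m_1 = 1*7 - 0 = 7, d_1 = (50 - 7^2)/1 = 1/1 = 1, a_1 = floor((7 + 7)/1) = 14.
  m_2 = 1*14 - 7 = 7, d_2 = (50 - 7^2)/1 = 1/1 = 1: (m_2, d_2) = (m_1, d_1) = (7, 1), so from here the quotient a_1 repeats; the period length is 1.
Hence the expansion of sqrt(50) is a_0 = 7 followed by the repeating block 14 (period 1).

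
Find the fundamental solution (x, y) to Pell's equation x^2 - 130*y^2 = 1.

First expand sqrt(130) as a continued fraction. With x_i = (sqrt(130) + m_i)/d_i and (m_0, d_0) = (0, 1): a_0 = floor(sqrt(130)) = 11, since 11^2 = 121 <= 130 < 144 = 12^2.
Iterate m_{i+1} = d_i*a_i - m_i, d_{i+1} = (130 - m_{i+1}^2)/d_i, a_{i+1} = floor((a_0 + m_{i+1})/d_{i+1}):
  m_1 = 1*11 - 0 = 11, d_1 = (130 - 11^2)/1 = 9/1 = 9, a_1 = floor((11 + 11)/9) = 2.
  m_2 = 9*2 - 11 = 7, d_2 = (130 - 7^2)/9 = 81/9 = 9, a_2 = floor((11 + 7)/9) = 2.
  m_3 = 9*2 - 7 = 11, d_3 = (130 - 11^2)/9 = 9/9 = 1, a_3 = floor((11 + 11)/1) = 22.
  m_4 = 1*22 - 11 = 11, d_4 = (130 - 11^2)/1 = 9/1 = 9: (m_4, d_4) = (m_1, d_1) = (11, 9), so from here the quotients repeat a_1, ..., a_3; the period length is 3.
So sqrt(130) = [11; (2, 2, 22)] with period length k = 3.
k is odd, so (p_{k-1}, q_{k-1}) only solves x^2 - 130y^2 = -1 and the fundamental solution of x^2 - 130y^2 = 1 is (p_{2k-1}, q_{2k-1}) = (p_5, q_5); compute convergents through index 5, running through the period twice.
Convergents (p_i = a_i*p_{i-1} + p_{i-2}, q_i = a_i*q_{i-1} + q_{i-2} with p_{-2}=0, p_{-1}=1, q_{-2}=1, q_{-1}=0):
  i=0: a_0=11, p_0 = 11*1 + 0 = 11, q_0 = 11*0 + 1 = 1.
  i=1: a_1=2, p_1 = 2*11 + 1 = 23, q_1 = 2*1 + 0 = 2.
  i=2: a_2=2, p_2 = 2*23 + 11 = 57, q_2 = 2*2 + 1 = 5.
  i=3: a_3=22, p_3 = 22*57 + 23 = 1277, q_3 = 22*5 + 2 = 112.
  i=4: a_4=2, p_4 = 2*1277 + 57 = 2611, q_4 = 2*112 + 5 = 229.
  i=5: a_5=2, p_5 = 2*2611 + 1277 = 6499, q_5 = 2*229 + 112 = 570.
Indeed p_2^2 - 130*q_2^2 = 3249 - 3250 = -1, not +1.
Check: 6499^2 - 130*570^2 = 42237001 - 42237000 = 1, so (x, y) = (6499, 570) solves the equation, and by the theorem it is the least positive solution.

(x, y) = (6499, 570)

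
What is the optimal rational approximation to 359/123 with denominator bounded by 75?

Expand x = 359/123 as a continued fraction with the Euclidean algorithm:
  359 = 2*123 + 113, so a_0 = 2.
  123 = 1*113 + 10, so a_1 = 1.
  113 = 11*10 + 3, so a_2 = 11.
  10 = 3*3 + 1, so a_3 = 3.
  3 = 3*1 + 0, so a_4 = 3.
so x = [2; 1, 11, 3, 3].
Convergents (p_i = a_i*p_{i-1} + p_{i-2}, q_i = a_i*q_{i-1} + q_{i-2} with p_{-2}=0, p_{-1}=1, q_{-2}=1, q_{-1}=0), until the denominator exceeds 75:
  i=0: a_0=2, p_0 = 2*1 + 0 = 2, q_0 = 2*0 + 1 = 1.
  i=1: a_1=1, p_1 = 1*2 + 1 = 3, q_1 = 1*1 + 0 = 1.
  i=2: a_2=11, p_2 = 11*3 + 2 = 35, q_2 = 11*1 + 1 = 12.
  i=3: a_3=3, p_3 = 3*35 + 3 = 108, q_3 = 3*12 + 1 = 37.
  i=4: a_4=3, p_4 = 3*108 + 35 = 359, q_4 = 3*37 + 12 = 123.
q_4 = 123 > 75, so the last convergent with denominator <= 75 is p_3/q_3 = 108/37.
The closest fraction with denominator <= 75 is either p_3/q_3 or the intermediate fraction (k*p_3 + p_2)/(k*q_3 + q_2) with the largest k >= 1 whose denominator stays <= 75; these approach x as k grows, and every other convergent or intermediate fraction in range is farther away.
Largest k: floor((75 - q_2)/q_3) = floor((75 - 12)/37) = 1.
That gives (1*108 + 35)/(1*37 + 12) = 143/49.
Compare the errors: |x - 108/37| = |359*37 - 108*123|/(123*37) = 1/4551, and |x - 143/49| = |359*49 - 143*123|/(123*49) = 2/6027.
Cross-multiplying, 1*6027 = 6027 < 9102 = 2*4551, so 1/4551 is smaller: the convergent 108/37 is closer to x than 143/49.

108/37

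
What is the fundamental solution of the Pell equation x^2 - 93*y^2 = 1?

First expand sqrt(93) as a continued fraction. With x_i = (sqrt(93) + m_i)/d_i and (m_0, d_0) = (0, 1): a_0 = floor(sqrt(93)) = 9, since 9^2 = 81 <= 93 < 100 = 10^2.
Iterate m_{i+1} = d_i*a_i - m_i, d_{i+1} = (93 - m_{i+1}^2)/d_i, a_{i+1} = floor((a_0 + m_{i+1})/d_{i+1}):
  m_1 = 1*9 - 0 = 9, d_1 = (93 - 9^2)/1 = 12/1 = 12, a_1 = floor((9 + 9)/12) = 1.
  m_2 = 12*1 - 9 = 3, d_2 = (93 - 3^2)/12 = 84/12 = 7, a_2 = floor((9 + 3)/7) = 1.
  m_3 = 7*1 - 3 = 4, d_3 = (93 - 4^2)/7 = 77/7 = 11, a_3 = floor((9 + 4)/11) = 1.
  m_4 = 11*1 - 4 = 7, d_4 = (93 - 7^2)/11 = 44/11 = 4, a_4 = floor((9 + 7)/4) = 4.
  m_5 = 4*4 - 7 = 9, d_5 = (93 - 9^2)/4 = 12/4 = 3, a_5 = floor((9 + 9)/3) = 6.
  m_6 = 3*6 - 9 = 9, d_6 = (93 - 9^2)/3 = 12/3 = 4, a_6 = floor((9 + 9)/4) = 4.
  m_7 = 4*4 - 9 = 7, d_7 = (93 - 7^2)/4 = 44/4 = 11, a_7 = floor((9 + 7)/11) = 1.
  m_8 = 11*1 - 7 = 4, d_8 = (93 - 4^2)/11 = 77/11 = 7, a_8 = floor((9 + 4)/7) = 1.
  m_9 = 7*1 - 4 = 3, d_9 = (93 - 3^2)/7 = 84/7 = 12, a_9 = floor((9 + 3)/12) = 1.
  m_10 = 12*1 - 3 = 9, d_10 = (93 - 9^2)/12 = 12/12 = 1, a_10 = floor((9 + 9)/1) = 18.
  m_11 = 1*18 - 9 = 9, d_11 = (93 - 9^2)/1 = 12/1 = 12: (m_11, d_11) = (m_1, d_1) = (9, 12), so from here the quotients repeat a_1, ..., a_10; the period length is 10.
So sqrt(93) = [9; (1, 1, 1, 4, 6, 4, 1, 1, 1, 18)] with period length k = 10.
k is even, so the fundamental solution of x^2 - 93y^2 = 1 is (p_{k-1}, q_{k-1}) = (p_9, q_9); compute convergents through index 9.
Convergents (p_i = a_i*p_{i-1} + p_{i-2}, q_i = a_i*q_{i-1} + q_{i-2} with p_{-2}=0, p_{-1}=1, q_{-2}=1, q_{-1}=0):
  i=0: a_0=9, p_0 = 9*1 + 0 = 9, q_0 = 9*0 + 1 = 1.
  i=1: a_1=1, p_1 = 1*9 + 1 = 10, q_1 = 1*1 + 0 = 1.
  i=2: a_2=1, p_2 = 1*10 + 9 = 19, q_2 = 1*1 + 1 = 2.
  i=3: a_3=1, p_3 = 1*19 + 10 = 29, q_3 = 1*2 + 1 = 3.
  i=4: a_4=4, p_4 = 4*29 + 19 = 135, q_4 = 4*3 + 2 = 14.
  i=5: a_5=6, p_5 = 6*135 + 29 = 839, q_5 = 6*14 + 3 = 87.
  i=6: a_6=4, p_6 = 4*839 + 135 = 3491, q_6 = 4*87 + 14 = 362.
  i=7: a_7=1, p_7 = 1*3491 + 839 = 4330, q_7 = 1*362 + 87 = 449.
  i=8: a_8=1, p_8 = 1*4330 + 3491 = 7821, q_8 = 1*449 + 362 = 811.
  i=9: a_9=1, p_9 = 1*7821 + 4330 = 12151, q_9 = 1*811 + 449 = 1260.
Check: 12151^2 - 93*1260^2 = 147646801 - 147646800 = 1, so (x, y) = (12151, 1260) solves the equation, and by the theorem it is the least positive solution.

(x, y) = (12151, 1260)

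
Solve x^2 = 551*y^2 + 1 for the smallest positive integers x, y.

First expand sqrt(551) as a continued fraction. With x_i = (sqrt(551) + m_i)/d_i and (m_0, d_0) = (0, 1): a_0 = floor(sqrt(551)) = 23, since 23^2 = 529 <= 551 < 576 = 24^2.
Iterate m_{i+1} = d_i*a_i - m_i, d_{i+1} = (551 - m_{i+1}^2)/d_i, a_{i+1} = floor((a_0 + m_{i+1})/d_{i+1}):
  m_1 = 1*23 - 0 = 23, d_1 = (551 - 23^2)/1 = 22/1 = 22, a_1 = floor((23 + 23)/22) = 2.
  m_2 = 22*2 - 23 = 21, d_2 = (551 - 21^2)/22 = 110/22 = 5, a_2 = floor((23 + 21)/5) = 8.
  m_3 = 5*8 - 21 = 19, d_3 = (551 - 19^2)/5 = 190/5 = 38, a_3 = floor((23 + 19)/38) = 1.
  m_4 = 38*1 - 19 = 19, d_4 = (551 - 19^2)/38 = 190/38 = 5, a_4 = floor((23 + 19)/5) = 8.
  m_5 = 5*8 - 19 = 21, d_5 = (551 - 21^2)/5 = 110/5 = 22, a_5 = floor((23 + 21)/22) = 2.
  m_6 = 22*2 - 21 = 23, d_6 = (551 - 23^2)/22 = 22/22 = 1, a_6 = floor((23 + 23)/1) = 46.
  m_7 = 1*46 - 23 = 23, d_7 = (551 - 23^2)/1 = 22/1 = 22: (m_7, d_7) = (m_1, d_1) = (23, 22), so from here the quotients repeat a_1, ..., a_6; the period length is 6.
So sqrt(551) = [23; (2, 8, 1, 8, 2, 46)] with period length k = 6.
k is even, so the fundamental solution of x^2 - 551y^2 = 1 is (p_{k-1}, q_{k-1}) = (p_5, q_5); compute convergents through index 5.
Convergents (p_i = a_i*p_{i-1} + p_{i-2}, q_i = a_i*q_{i-1} + q_{i-2} with p_{-2}=0, p_{-1}=1, q_{-2}=1, q_{-1}=0):
  i=0: a_0=23, p_0 = 23*1 + 0 = 23, q_0 = 23*0 + 1 = 1.
  i=1: a_1=2, p_1 = 2*23 + 1 = 47, q_1 = 2*1 + 0 = 2.
  i=2: a_2=8, p_2 = 8*47 + 23 = 399, q_2 = 8*2 + 1 = 17.
  i=3: a_3=1, p_3 = 1*399 + 47 = 446, q_3 = 1*17 + 2 = 19.
  i=4: a_4=8, p_4 = 8*446 + 399 = 3967, q_4 = 8*19 + 17 = 169.
  i=5: a_5=2, p_5 = 2*3967 + 446 = 8380, q_5 = 2*169 + 19 = 357.
Check: 8380^2 - 551*357^2 = 70224400 - 70224399 = 1, so (x, y) = (8380, 357) solves the equation, and by the theorem it is the least positive solution.

(x, y) = (8380, 357)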